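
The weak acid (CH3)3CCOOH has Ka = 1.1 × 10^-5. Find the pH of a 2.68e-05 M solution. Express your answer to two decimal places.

(CH3)3CCOOH ⇌ (CH3)3CCOO- + H+
Ka = [H+]²/(2.68e-05 − [H+]) = 1.1 × 10^-5
Here C₀/Ka ≈ 2.44, so the small-[H+] approximation fails. Use the quadratic:
[H+] = [−1.1e-05 + √(1.1e-05² + 1.18e-09)]/2 = 1.25 × 10^-5 M
pH = −log(1.25 × 10^-5) = 4.90

pH = 4.90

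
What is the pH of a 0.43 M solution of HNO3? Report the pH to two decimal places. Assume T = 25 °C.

pH = 0.37

HNO3 is a strong acid and dissociates completely, so [H+] = 0.43 M.
pH = -log(0.43) = 0.37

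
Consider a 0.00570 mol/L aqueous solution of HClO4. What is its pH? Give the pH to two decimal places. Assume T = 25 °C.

HClO4 is a strong acid and dissociates completely, so [H+] = 0.00570 M.
pH = -log(0.0057) = 2.24

pH = 2.24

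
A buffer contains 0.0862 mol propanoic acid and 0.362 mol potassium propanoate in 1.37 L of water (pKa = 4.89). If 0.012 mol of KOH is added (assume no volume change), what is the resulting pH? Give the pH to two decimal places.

pH = 5.59

OH- converts CH3CH2COOH to CH3CH2COO-: CH3CH2COOH → 0.0742 mol, CH3CH2COO- → 0.374 mol.
pH = pKa + log([A⁻]/[HA]) = 4.89 + log(0.374/0.0742) = 4.89 +0.702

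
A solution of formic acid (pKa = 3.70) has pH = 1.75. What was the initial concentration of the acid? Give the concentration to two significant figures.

C₀ = 1.6 M

[H+] = 10^(-1.75) = 1.78 × 10^-2 M = x
Ka = 10^(−3.70) = 2.00 × 10^-4
Ka = x²/(C₀ − x) ⇒ C₀ = x + x²/Ka
C₀ = 1.78 × 10^-2 + (1.78 × 10^-2)²/(2.00 × 10^-4) = 1.60 M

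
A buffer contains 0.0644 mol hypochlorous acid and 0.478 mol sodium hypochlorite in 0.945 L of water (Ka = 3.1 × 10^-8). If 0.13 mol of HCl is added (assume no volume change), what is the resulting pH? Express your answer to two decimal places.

pH = 7.76

After neutralization: n(HOCl) = 0.194 mol, n(OCl-) = 0.348 mol.
pKa = −log(3.1 × 10^-8) = 7.509
pH = pKa + log([A⁻]/[HA]) = 7.509 + log(0.348/0.194) = 7.509 +0.254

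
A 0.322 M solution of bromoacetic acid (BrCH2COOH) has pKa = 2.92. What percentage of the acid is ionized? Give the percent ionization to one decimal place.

BrCH2COOH ⇌ BrCH2COO- + H+; let x = [H+] at equilibrium.
Ka = 10^(−2.92) = 1.20 × 10^-3
Solve x² + 0.0012x − 0.000386 = 0 → x = 1.91 × 10^-2 M
Fraction ionized = 1.91 × 10^-2 / 0.322 = 0.0593 → 5.9%

5.9%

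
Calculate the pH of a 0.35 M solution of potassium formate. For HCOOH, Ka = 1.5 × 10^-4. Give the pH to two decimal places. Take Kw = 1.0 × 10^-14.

HCOO- is the conjugate base of the weak acid HCOOH.
Kb = Kw/Ka = 1.0×10^-14 / 1.5 × 10^-4 = 6.67 × 10^-11
Kb = [OH-]²/(0.35 − [OH-]) = 6.67 × 10^-11
Neglecting [OH-] in the denominator: [OH-] = √(6.67 × 10^-11 × 0.35) = 4.83 × 10^-6 M
pOH = 5.32, so pH = 14.00 − pOH = 8.68

pH = 8.68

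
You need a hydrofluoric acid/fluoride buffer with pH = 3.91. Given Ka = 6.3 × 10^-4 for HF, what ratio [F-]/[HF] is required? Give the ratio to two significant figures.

pKa = -log(6.3 × 10^-4) = 3.201
pH = pKa + log(r) ⇒ log(r) = 3.91 − 3.201 = +0.709
r = [F-]/[HF] = 10^(+0.709) = 5.12

ratio = 5.1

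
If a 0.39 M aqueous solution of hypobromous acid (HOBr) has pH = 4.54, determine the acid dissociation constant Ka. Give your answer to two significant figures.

Ka = 2.1 × 10^-9

[H+] = 10^(-4.54) = 2.88 × 10^-5 M
At equilibrium [HA] = 0.39 − 2.88 × 10^-5 = 3.90 × 10^-1 M
Ka = [H+][A-]/[HA] = (2.88 × 10^-5)² / 3.90 × 10^-1 = 2.1 × 10^-9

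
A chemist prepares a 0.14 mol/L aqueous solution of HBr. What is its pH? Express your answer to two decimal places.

HBr is a strong acid and dissociates completely, so [H+] = 0.14 M.
pH = -log(0.14) = 0.85

pH = 0.85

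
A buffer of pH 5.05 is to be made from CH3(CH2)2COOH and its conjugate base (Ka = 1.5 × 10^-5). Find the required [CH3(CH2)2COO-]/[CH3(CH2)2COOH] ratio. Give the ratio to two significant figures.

pKa = -log(1.5 × 10^-5) = 4.824
pH = pKa + log(r) ⇒ log(r) = 5.05 − 4.824 = +0.226
r = [CH3(CH2)2COO-]/[CH3(CH2)2COOH] = 10^(+0.226) = 1.68

ratio = 1.7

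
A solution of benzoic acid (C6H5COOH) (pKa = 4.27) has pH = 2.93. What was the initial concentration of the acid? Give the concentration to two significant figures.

C₀ = 2.7 × 10^-2 M

[H+] = 10^(-2.93) = 1.17 × 10^-3 M = x
Ka = 10^(−4.27) = 5.37 × 10^-5
Ka = x²/(C₀ − x) ⇒ C₀ = x + x²/Ka
C₀ = 1.17 × 10^-3 + (1.17 × 10^-3)²/(5.37 × 10^-5) = 2.67 × 10^-2 M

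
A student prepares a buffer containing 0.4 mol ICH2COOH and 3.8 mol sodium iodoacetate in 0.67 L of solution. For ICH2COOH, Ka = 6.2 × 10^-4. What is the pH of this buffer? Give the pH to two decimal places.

pH = 4.19

pKa = −log(6.2 × 10^-4) = 3.208
Henderson–Hasselbalch: pH = pKa + log([ICH2COO-]/[ICH2COOH]) = 3.208 + log(3.8/0.4)
pH = 3.208 + (+0.978) = 4.19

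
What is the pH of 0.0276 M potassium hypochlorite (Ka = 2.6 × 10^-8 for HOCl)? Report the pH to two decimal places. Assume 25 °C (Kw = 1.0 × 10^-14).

pH = 10.01

OCl- is the conjugate base of the weak acid HOCl.
Kb = Kw/Ka = 1.0×10^-14 / 2.6 × 10^-8 = 3.85 × 10^-7
From the ICE table, Kb = x²/(0.0276 − x) = 3.85 × 10^-7.
Assume x ≪ 0.0276: x ≈ √(3.85 × 10^-7 × 0.0276) = 1.03 × 10^-4 M
Check: 0.37% ionized — well under 5%, approximation valid.
pOH = 3.99, so pH = 14.00 − pOH = 10.01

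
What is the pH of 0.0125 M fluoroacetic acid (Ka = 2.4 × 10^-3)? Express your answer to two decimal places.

FCH2COOH ⇌ FCH2COO- + H+
Ka = [H+]²/(0.0125 − [H+]) = 2.4 × 10^-3
[H+] is not negligible relative to C₀; solve [H+]² + 0.0024·[H+] − 3e-05 = 0.
[H+] = (−Ka + √(Ka² + 4·Ka·C₀))/2 = 4.41 × 10^-3 M
pH = −log(4.41 × 10^-3) = 2.36

pH = 2.36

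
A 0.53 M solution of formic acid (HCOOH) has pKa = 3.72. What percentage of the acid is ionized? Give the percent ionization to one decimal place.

HCOOH ⇌ HCOO- + H+; let x = [H+] at equilibrium.
Ka = 10^(−3.72) = 1.91 × 10^-4
x ≈ √(Ka·C₀) = √(1.91 × 10^-4 × 0.53) = 1.01 × 10^-2 M
% ionization = x/C₀ × 100% = 1.01 × 10^-2/0.53 × 100% = 1.9%

1.9%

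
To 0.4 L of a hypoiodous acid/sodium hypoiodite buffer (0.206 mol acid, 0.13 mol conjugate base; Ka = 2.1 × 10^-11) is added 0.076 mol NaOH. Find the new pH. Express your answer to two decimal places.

pH = 10.88

After neutralization: n(HOI) = 0.13 mol, n(OI-) = 0.206 mol.
pKa = −log(2.1 × 10^-11) = 10.678
Henderson–Hasselbalch with mole ratio 0.206/0.13: pH = 10.678 + (+0.200)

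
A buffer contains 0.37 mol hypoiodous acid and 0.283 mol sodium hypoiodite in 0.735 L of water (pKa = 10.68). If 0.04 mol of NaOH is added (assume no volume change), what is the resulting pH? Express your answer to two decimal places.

After neutralization: n(HOI) = 0.33 mol, n(OI-) = 0.323 mol.
Henderson–Hasselbalch with mole ratio 0.323/0.33: pH = 10.68 + (-0.009)

pH = 10.67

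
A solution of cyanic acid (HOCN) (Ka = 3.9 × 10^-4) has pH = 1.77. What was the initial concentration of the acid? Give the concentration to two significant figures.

C₀ = 7.6 × 10^-1 M

[H+] = 10^(-1.77) = 1.70 × 10^-2 M = x
Ka = x²/(C₀ − x) ⇒ C₀ = x + x²/Ka
C₀ = 1.70 × 10^-2 + (1.70 × 10^-2)²/(3.9 × 10^-4) = 7.58 × 10^-1 M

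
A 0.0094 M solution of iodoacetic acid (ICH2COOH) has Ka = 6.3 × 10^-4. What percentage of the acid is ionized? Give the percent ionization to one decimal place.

ICH2COOH ⇌ ICH2COO- + H+; let x = [H+] at equilibrium.
Solve x² + 0.00063x − 5.92e-06 = 0 → x = 2.14 × 10^-3 M
% ionization = x/C₀ × 100% = 2.14 × 10^-3/0.0094 × 100% = 22.8%

22.8%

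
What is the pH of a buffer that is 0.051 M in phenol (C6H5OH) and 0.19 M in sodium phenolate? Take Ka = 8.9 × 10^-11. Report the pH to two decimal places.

pH = 10.62

pKa = −log(8.9 × 10^-11) = 10.051
Henderson–Hasselbalch: pH = pKa + log([C6H5O-]/[C6H5OH]) = 10.051 + log(0.19/0.051)
pH = 10.051 + (+0.571) = 10.62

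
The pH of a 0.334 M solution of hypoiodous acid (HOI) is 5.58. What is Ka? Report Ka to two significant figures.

[H+] = 10^(-5.58) = 2.63 × 10^-6 M
At equilibrium [HA] = 0.334 − 2.63 × 10^-6 = 3.34 × 10^-1 M
Ka = [H+][A-]/[HA] = (2.63 × 10^-6)² / 3.34 × 10^-1 = 2.1 × 10^-11

Ka = 2.1 × 10^-11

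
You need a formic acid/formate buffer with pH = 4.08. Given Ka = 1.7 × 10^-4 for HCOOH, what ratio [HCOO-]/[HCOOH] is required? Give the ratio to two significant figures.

ratio = 2.0

pKa = -log(1.7 × 10^-4) = 3.770
pH = pKa + log(r) ⇒ log(r) = 4.08 − 3.770 = +0.310
r = [HCOO-]/[HCOOH] = 10^(+0.310) = 2.04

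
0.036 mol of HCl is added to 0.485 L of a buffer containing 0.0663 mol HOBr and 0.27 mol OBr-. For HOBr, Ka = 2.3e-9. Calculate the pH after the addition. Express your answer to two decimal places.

pH = 9.00

After neutralization: n(HOBr) = 0.102 mol, n(OBr-) = 0.234 mol.
pKa = −log(2.3 × 10^-9) = 8.638
Henderson–Hasselbalch with mole ratio 0.234/0.102: pH = 8.638 + (+0.361)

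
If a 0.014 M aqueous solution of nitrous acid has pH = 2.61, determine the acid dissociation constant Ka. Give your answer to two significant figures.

Ka = 5.2 × 10^-4

[H+] = 10^(-2.61) = 2.45 × 10^-3 M
At equilibrium [HA] = 0.014 − 2.45 × 10^-3 = 1.16 × 10^-2 M
Ka = [H+][A-]/[HA] = (2.45 × 10^-3)² / 1.16 × 10^-2 = 5.2 × 10^-4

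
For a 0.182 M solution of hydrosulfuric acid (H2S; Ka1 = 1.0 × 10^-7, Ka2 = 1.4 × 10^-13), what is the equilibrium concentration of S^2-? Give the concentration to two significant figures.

First ionization gives [H+] ≈ [HS-] = 1.35 × 10^-4 M.
Second step: Ka2 = [H+][S^2-]/[HS-] ≈ [S^2-] (since [H+] ≈ [HS-]).
So [S^2-] ≈ Ka2.

1.4 × 10^-13 M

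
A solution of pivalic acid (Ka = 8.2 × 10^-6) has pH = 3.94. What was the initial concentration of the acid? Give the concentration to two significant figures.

C₀ = 1.7 × 10^-3 M

[H+] = 10^(-3.94) = 1.15 × 10^-4 M = x
Ka = x²/(C₀ − x) ⇒ C₀ = x + x²/Ka
C₀ = 1.15 × 10^-4 + (1.15 × 10^-4)²/(8.2 × 10^-6) = 1.73 × 10^-3 M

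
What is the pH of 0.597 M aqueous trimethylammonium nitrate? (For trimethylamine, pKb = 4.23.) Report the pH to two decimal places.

pH = 5.00

(CH3)3NH+ is the conjugate acid of the weak base (CH3)3N.
Kb = 10^(−4.23) = 5.89 × 10^-5
Ka = Kw/Kb = 1.0×10^-14 / 5.89 × 10^-5 = 1.70 × 10^-10
From the ICE table, Ka = [H+]²/(0.597 − [H+]) = 1.70 × 10^-10.
Assume [H+] ≪ 0.597: [H+] ≈ √(1.70 × 10^-10 × 0.597) = 1.01 × 10^-5 M
pH = −log(1.01 × 10^-5) = 5.00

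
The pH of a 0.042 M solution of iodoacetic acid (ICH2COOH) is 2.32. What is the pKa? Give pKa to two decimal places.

pKa = 3.21

[H+] = 10^(-2.32) = 4.79 × 10^-3 M
At equilibrium [HA] = 0.042 − 4.79 × 10^-3 = 3.72 × 10^-2 M
Ka = [H+][A-]/[HA] = (4.79 × 10^-3)² / 3.72 × 10^-2 = 6.17 × 10^-4
pKa = -log(6.17 × 10^-4) = 3.21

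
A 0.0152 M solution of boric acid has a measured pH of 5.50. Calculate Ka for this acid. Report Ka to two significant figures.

[H+] = 10^(-5.50) = 3.16 × 10^-6 M
At equilibrium [HA] = 0.0152 − 3.16 × 10^-6 = 1.52 × 10^-2 M
Ka = [H+][A-]/[HA] = (3.16 × 10^-6)² / 1.52 × 10^-2 = 6.6 × 10^-10

Ka = 6.6 × 10^-10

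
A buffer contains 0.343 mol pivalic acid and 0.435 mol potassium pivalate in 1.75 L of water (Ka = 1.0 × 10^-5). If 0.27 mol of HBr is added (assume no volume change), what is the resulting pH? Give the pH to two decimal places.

After neutralization: n((CH3)3CCOOH) = 0.613 mol, n((CH3)3CCOO-) = 0.165 mol.
pKa = −log(1.0 × 10^-5) = 5.000
Henderson–Hasselbalch with mole ratio 0.165/0.613: pH = 5.000 + (-0.570)

pH = 4.43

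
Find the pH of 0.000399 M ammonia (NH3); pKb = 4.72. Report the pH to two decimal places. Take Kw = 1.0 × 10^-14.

NH3 + H2O ⇌ NH4+ + OH-
Kb = 10^(−4.72) = 1.91 × 10^-5
From the ICE table, Kb = x²/(0.000399 − x) = 1.91 × 10^-5.
x is not negligible relative to C₀; solve x² + 1.91e-05·x − 7.62e-09 = 0.
x = (−Kb + √(Kb² + 4·Kb·C₀))/2 = 7.83 × 10^-5 M
pOH = −log(7.83 × 10^-5) = 4.11; pH = 14.00 − 4.11 = 9.89

pH = 9.89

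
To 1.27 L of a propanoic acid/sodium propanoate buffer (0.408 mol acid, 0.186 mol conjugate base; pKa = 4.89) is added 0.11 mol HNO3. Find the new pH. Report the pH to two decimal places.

pH = 4.06

Added H+ converts CH3CH2COO- to CH3CH2COOH: CH3CH2COOH → 0.518 mol, CH3CH2COO- → 0.076 mol.
pH = pKa + log([A⁻]/[HA]) = 4.89 + log(0.076/0.518) = 4.89 -0.834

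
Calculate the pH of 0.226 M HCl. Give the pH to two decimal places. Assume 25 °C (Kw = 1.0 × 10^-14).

pH = 0.65

HCl is a strong acid and dissociates completely, so [H+] = 0.226 M.
pH = -log(0.226) = 0.65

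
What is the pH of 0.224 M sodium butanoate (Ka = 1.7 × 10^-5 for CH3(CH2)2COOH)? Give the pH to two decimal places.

pH = 9.06

CH3(CH2)2COO- is the conjugate base of the weak acid CH3(CH2)2COOH.
Kb = Kw/Ka = 1.0×10^-14 / 1.7 × 10^-5 = 5.88 × 10^-10
From the ICE table, Kb = [OH-]²/(0.224 − [OH-]) = 5.88 × 10^-10.
Assume [OH-] ≪ 0.224: [OH-] ≈ √(5.88 × 10^-10 × 0.224) = 1.15 × 10^-5 M
([OH-]/C₀ = 0.0051% < 5%, so the approximation holds.)
pOH = 4.94, so pH = 14.00 − pOH = 9.06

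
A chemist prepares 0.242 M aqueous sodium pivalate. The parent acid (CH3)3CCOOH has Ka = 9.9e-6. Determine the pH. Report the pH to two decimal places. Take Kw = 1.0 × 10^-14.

(CH3)3CCOO- is the conjugate base of the weak acid (CH3)3CCOOH.
Kb = Kw/Ka = 1.0×10^-14 / 9.9 × 10^-6 = 1.01 × 10^-9
Let x = [OH-] at equilibrium. Kb = x²/(0.242 − x).
Since Kb ≪ C₀, x ≈ √(Kb·C₀) = 1.56 × 10^-5 M.
pOH = −log(1.56 × 10^-5) = 4.81; pH = 14.00 − 4.81 = 9.19

pH = 9.19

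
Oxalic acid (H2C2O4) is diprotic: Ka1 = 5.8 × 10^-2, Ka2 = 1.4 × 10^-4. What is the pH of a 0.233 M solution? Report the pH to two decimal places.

pH = 1.04

Ka1 ≫ Ka2, so treat the first dissociation as the only significant source of H+.
Ka1 = x²/(0.233 − x) = 5.8 × 10^-2
Solving the quadratic: x = (−Ka1 + √(Ka1² + 4·Ka1·C₀))/2 = 9.08 × 10^-2 M
pH = −log(9.08 × 10^-2) = 1.04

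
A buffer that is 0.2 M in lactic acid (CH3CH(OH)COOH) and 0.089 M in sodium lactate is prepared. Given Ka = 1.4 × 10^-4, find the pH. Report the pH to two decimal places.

pH = 3.50

pKa = −log(1.4 × 10^-4) = 3.854
pH = pKa + log([A⁻]/[HA]) = 3.854 + log(0.089/0.2)
pH = 3.854 + (-0.352) = 3.50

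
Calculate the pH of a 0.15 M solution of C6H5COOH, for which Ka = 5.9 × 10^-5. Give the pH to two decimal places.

pH = 2.53

C6H5COOH ⇌ C6H5COO- + H+
From the ICE table, Ka = [H+]²/(0.15 − [H+]) = 5.9 × 10^-5.
Assume [H+] ≪ 0.15: [H+] ≈ √(5.9 × 10^-5 × 0.15) = 2.97 × 10^-3 M
Check: 2% ionized — well under 5%, approximation valid.
pH = −log[H+] = −log(2.97 × 10^-3) = 2.53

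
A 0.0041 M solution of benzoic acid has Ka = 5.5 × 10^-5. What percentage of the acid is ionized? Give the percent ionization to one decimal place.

10.9%

C6H5COOH ⇌ C6H5COO- + H+; let x = [H+] at equilibrium.
Solve x² + 5.5e-05x − 2.26e-07 = 0 → x = 4.48 × 10^-4 M
Fraction ionized = 4.48 × 10^-4 / 0.0041 = 0.1093 → 10.9%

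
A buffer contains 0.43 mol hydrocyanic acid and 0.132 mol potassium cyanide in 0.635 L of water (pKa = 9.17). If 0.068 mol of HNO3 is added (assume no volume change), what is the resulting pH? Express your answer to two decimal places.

pH = 8.28

After neutralization: n(HCN) = 0.498 mol, n(CN-) = 0.064 mol.
Henderson–Hasselbalch with mole ratio 0.064/0.498: pH = 9.17 + (-0.891)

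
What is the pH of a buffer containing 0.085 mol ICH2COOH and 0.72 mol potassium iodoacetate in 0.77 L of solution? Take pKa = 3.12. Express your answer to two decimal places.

pH = 4.05

pH = pKa + log([A⁻]/[HA]) = 3.12 + log(0.72/0.085)
pH = 3.12 + (+0.928) = 4.05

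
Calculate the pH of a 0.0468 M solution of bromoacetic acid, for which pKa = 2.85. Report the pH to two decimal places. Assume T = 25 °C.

pH = 2.13

BrCH2COOH ⇌ BrCH2COO- + H+
Ka = 10^(−2.85) = 1.41 × 10^-3
Ka = [H+]²/(0.0468 − [H+]) = 1.41 × 10^-3
Here C₀/Ka ≈ 33.2, so the small-[H+] approximation fails. Use the quadratic:
[H+] = [−0.00141 + √(0.00141² + 0.000264)]/2 = 7.45 × 10^-3 M
pH = −log(7.45 × 10^-3) = 2.13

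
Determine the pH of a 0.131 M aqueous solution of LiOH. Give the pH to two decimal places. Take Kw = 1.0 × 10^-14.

LiOH is a strong base; [OH-] = 0.131 M.
pOH = -log(0.131) = 0.88
pH = 14.00 - 0.88 = 13.12

pH = 13.12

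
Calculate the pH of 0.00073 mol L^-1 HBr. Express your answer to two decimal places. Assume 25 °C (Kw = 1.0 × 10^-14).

HBr is a strong acid and dissociates completely, so [H+] = 0.00073 M.
pH = -log(0.00073) = 3.14

pH = 3.14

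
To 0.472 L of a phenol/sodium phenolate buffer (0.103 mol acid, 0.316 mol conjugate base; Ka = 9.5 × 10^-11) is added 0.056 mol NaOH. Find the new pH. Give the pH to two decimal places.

OH- converts C6H5OH to C6H5O-: C6H5OH → 0.047 mol, C6H5O- → 0.372 mol.
pKa = −log(9.5 × 10^-11) = 10.022
pH = pKa + log([A⁻]/[HA]) = 10.022 + log(0.372/0.047) = 10.022 +0.898

pH = 10.92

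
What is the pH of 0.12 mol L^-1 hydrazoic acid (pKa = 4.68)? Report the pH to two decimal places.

pH = 2.80

HN3 ⇌ N3- + H+
Ka = 10^(−4.68) = 2.09 × 10^-5
Ka = [H+]²/(0.12 − [H+]) = 2.09 × 10^-5
Neglecting [H+] in the denominator: [H+] = √(2.09 × 10^-5 × 0.12) = 1.58 × 10^-3 M
([H+]/C₀ = 1.3% < 5%, so the approximation holds.)
pH = −log[H+] = −log(1.58 × 10^-3) = 2.80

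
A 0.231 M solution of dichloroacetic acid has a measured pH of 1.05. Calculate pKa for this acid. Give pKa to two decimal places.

pKa = 1.25

[H+] = 10^(-1.05) = 8.91 × 10^-2 M
At equilibrium [HA] = 0.231 − 8.91 × 10^-2 = 1.42 × 10^-1 M
Ka = [H+][A-]/[HA] = (8.91 × 10^-2)² / 1.42 × 10^-1 = 5.59 × 10^-2
pKa = -log(5.59 × 10^-2) = 1.25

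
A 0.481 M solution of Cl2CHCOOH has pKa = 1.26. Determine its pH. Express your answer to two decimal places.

Cl2CHCOOH ⇌ Cl2CHCOO- + H+
Ka = 10^(−1.26) = 5.50 × 10^-2
Ka = [H+]²/(0.481 − [H+]) = 5.50 × 10^-2
[H+] is not negligible relative to C₀; solve [H+]² + 0.055·[H+] − 0.0265 = 0.
[H+] = (−Ka + √(Ka² + 4·Ka·C₀))/2 = 1.37 × 10^-1 M
pH = −log(1.37 × 10^-1) = 0.86

pH = 0.86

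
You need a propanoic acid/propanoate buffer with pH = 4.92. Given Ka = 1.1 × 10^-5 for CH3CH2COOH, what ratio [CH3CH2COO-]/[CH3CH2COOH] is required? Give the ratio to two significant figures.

ratio = 0.91

pKa = -log(1.1 × 10^-5) = 4.959
pH = pKa + log(r) ⇒ log(r) = 4.92 − 4.959 = -0.039
r = [CH3CH2COO-]/[CH3CH2COOH] = 10^(-0.039) = 0.914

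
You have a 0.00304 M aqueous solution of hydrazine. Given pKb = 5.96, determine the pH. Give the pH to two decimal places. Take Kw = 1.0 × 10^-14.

pH = 9.76

N2H4 + H2O ⇌ N2H5+ + OH-
Kb = 10^(−5.96) = 1.10 × 10^-6
From the ICE table, Kb = [OH-]²/(0.00304 − [OH-]) = 1.10 × 10^-6.
Since Kb ≪ C₀, [OH-] ≈ √(Kb·C₀) = 5.78 × 10^-5 M.
Check: 1.9% ionized — well under 5%, approximation valid.
pOH = −log(5.78 × 10^-5) = 4.24; pH = 14.00 − 4.24 = 9.76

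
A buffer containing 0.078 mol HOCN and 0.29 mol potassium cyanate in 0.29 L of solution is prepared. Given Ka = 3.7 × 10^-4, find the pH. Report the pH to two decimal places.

pH = 4.00

pKa = −log(3.7 × 10^-4) = 3.432
Henderson–Hasselbalch: pH = pKa + log([OCN-]/[HOCN]) = 3.432 + log(0.29/0.078)
pH = 3.432 + (+0.570) = 4.00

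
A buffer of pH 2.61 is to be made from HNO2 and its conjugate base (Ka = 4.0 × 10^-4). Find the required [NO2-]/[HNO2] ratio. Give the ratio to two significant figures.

pKa = -log(4.0 × 10^-4) = 3.398
pH = pKa + log(r) ⇒ log(r) = 2.61 − 3.398 = -0.788
r = [NO2-]/[HNO2] = 10^(-0.788) = 0.163

ratio = 0.16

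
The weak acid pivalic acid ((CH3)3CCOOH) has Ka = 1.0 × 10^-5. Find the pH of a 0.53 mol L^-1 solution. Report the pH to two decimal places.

(CH3)3CCOOH ⇌ (CH3)3CCOO- + H+
Let x = [H+] at equilibrium. Ka = x²/(0.53 − x).
Assume x ≪ 0.53: x ≈ √(1.0 × 10^-5 × 0.53) = 2.30 × 10^-3 M
(x/C₀ = 0.43% < 5%, so the approximation holds.)
pH = −log[H+] = −log(2.30 × 10^-3) = 2.64

pH = 2.64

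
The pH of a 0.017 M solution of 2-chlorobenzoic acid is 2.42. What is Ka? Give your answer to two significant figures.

[H+] = 10^(-2.42) = 3.80 × 10^-3 M
At equilibrium [HA] = 0.017 − 3.80 × 10^-3 = 1.32 × 10^-2 M
Ka = [H+][A-]/[HA] = (3.80 × 10^-3)² / 1.32 × 10^-2 = 1.1 × 10^-3

Ka = 1.1 × 10^-3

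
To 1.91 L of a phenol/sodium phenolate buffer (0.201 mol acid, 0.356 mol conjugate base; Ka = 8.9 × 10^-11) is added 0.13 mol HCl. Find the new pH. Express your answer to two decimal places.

Added H+ converts C6H5O- to C6H5OH: C6H5OH → 0.331 mol, C6H5O- → 0.226 mol.
pKa = −log(8.9 × 10^-11) = 10.051
pH = pKa + log(n_C6H5O-/n_C6H5OH) = 10.051 + log(0.226/0.331) = 10.051 + (-0.166)

pH = 9.88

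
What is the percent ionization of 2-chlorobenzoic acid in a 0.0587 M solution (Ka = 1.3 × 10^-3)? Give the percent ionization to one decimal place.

13.8%

ClC6H4COOH ⇌ ClC6H4COO- + H+; let x = [H+] at equilibrium.
Solve x² + 0.0013x − 7.63e-05 = 0 → x = 8.11 × 10^-3 M
Fraction ionized = 8.11 × 10^-3 / 0.0587 = 0.1382 → 13.8%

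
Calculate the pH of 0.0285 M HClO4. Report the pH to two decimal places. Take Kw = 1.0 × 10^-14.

HClO4 is a strong acid and dissociates completely, so [H+] = 0.0285 M.
pH = -log(0.0285) = 1.55

pH = 1.55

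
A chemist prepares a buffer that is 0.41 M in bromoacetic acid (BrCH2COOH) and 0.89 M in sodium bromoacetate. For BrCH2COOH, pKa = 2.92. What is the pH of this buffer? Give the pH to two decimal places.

pH = 3.26

pH = pKa + log([A⁻]/[HA]) = 2.92 + log(0.89/0.41)
pH = 2.92 + (+0.337) = 3.26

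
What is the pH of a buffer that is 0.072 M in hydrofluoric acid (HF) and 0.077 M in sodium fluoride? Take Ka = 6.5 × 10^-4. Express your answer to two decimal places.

pH = 3.22

pKa = −log(6.5 × 10^-4) = 3.187
Henderson–Hasselbalch: pH = pKa + log([F-]/[HF]) = 3.187 + log(0.077/0.072)
pH = 3.187 + (+0.029) = 3.22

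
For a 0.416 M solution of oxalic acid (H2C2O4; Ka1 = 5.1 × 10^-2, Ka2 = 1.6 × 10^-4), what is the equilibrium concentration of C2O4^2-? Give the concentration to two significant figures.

1.6 × 10^-4 M

First ionization gives [H+] ≈ [HC2O4-] = 1.22 × 10^-1 M.
Second step: Ka2 = [H+][C2O4^2-]/[HC2O4-] ≈ [C2O4^2-] (since [H+] ≈ [HC2O4-]).
So [C2O4^2-] ≈ Ka2.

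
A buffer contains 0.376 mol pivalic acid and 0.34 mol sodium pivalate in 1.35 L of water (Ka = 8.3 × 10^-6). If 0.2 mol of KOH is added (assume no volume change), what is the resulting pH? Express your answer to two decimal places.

pH = 5.57

OH- converts (CH3)3CCOOH to (CH3)3CCOO-: (CH3)3CCOOH → 0.176 mol, (CH3)3CCOO- → 0.54 mol.
pKa = −log(8.3 × 10^-6) = 5.081
pH = pKa + log(n_(CH3)3CCOO-/n_(CH3)3CCOOH) = 5.081 + log(0.54/0.176) = 5.081 + (+0.487)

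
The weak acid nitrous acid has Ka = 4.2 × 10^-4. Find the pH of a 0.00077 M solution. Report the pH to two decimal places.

HNO2 ⇌ NO2- + H+
From the ICE table, Ka = x²/(0.00077 − x) = 4.2 × 10^-4.
Here C₀/Ka ≈ 1.83, so the small-x approximation fails. Use the quadratic:
x = [−0.00042 + √(0.00042² + 1.29e-06)]/2 = 3.96 × 10^-4 M
pH = −log[H+] = −log(3.96 × 10^-4) = 3.40

pH = 3.40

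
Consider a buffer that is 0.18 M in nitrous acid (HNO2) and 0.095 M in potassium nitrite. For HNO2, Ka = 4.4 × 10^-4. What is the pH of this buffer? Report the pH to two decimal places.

pH = 3.08

pKa = −log(4.4 × 10^-4) = 3.357
pH = pKa + log([A⁻]/[HA]) = 3.357 + log(0.095/0.18)
pH = 3.357 + (-0.278) = 3.08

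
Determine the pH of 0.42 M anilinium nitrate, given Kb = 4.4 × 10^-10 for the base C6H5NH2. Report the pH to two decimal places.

pH = 2.51

C6H5NH3+ is the conjugate acid of the weak base C6H5NH2.
Ka = Kw/Kb = 1.0×10^-14 / 4.4 × 10^-10 = 2.27 × 10^-5
Ka = [H+]²/(0.42 − [H+]) = 2.27 × 10^-5
Since Ka ≪ C₀, [H+] ≈ √(Ka·C₀) = 3.09 × 10^-3 M.
Check: 0.74% ionized — well under 5%, approximation valid.
pH = −log[H+] = −log(3.09 × 10^-3) = 2.51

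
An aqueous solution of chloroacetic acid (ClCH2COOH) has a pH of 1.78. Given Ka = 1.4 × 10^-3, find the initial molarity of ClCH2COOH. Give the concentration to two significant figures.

C₀ = 2.1 × 10^-1 M

[H+] = 10^(-1.78) = 1.66 × 10^-2 M = x
Ka = x²/(C₀ − x) ⇒ C₀ = x + x²/Ka
C₀ = 1.66 × 10^-2 + (1.66 × 10^-2)²/(1.4 × 10^-3) = 2.13 × 10^-1 M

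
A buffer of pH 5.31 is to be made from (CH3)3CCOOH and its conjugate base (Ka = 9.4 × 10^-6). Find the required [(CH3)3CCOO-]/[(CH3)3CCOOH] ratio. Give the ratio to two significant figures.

pKa = -log(9.4 × 10^-6) = 5.027
pH = pKa + log(r) ⇒ log(r) = 5.31 − 5.027 = +0.283
r = [(CH3)3CCOO-]/[(CH3)3CCOOH] = 10^(+0.283) = 1.92

ratio = 1.9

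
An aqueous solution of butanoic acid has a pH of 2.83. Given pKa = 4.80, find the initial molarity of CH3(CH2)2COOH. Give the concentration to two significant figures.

C₀ = 1.4 × 10^-1 M

[H+] = 10^(-2.83) = 1.48 × 10^-3 M = x
Ka = 10^(−4.80) = 1.58 × 10^-5
Ka = x²/(C₀ − x) ⇒ C₀ = x + x²/Ka
C₀ = 1.48 × 10^-3 + (1.48 × 10^-3)²/(1.58 × 10^-5) = 1.40 × 10^-1 M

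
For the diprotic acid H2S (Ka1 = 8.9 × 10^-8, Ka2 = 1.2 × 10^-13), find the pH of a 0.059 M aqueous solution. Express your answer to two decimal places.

pH = 4.14

Ka1 ≫ Ka2, so treat the first dissociation as the only significant source of H+.
Ka1 = x²/(0.059 − x) = 8.9 × 10^-8
x ≈ √(8.9 × 10^-8 × 0.059) = 7.25 × 10^-5 M
pH = −log(7.25 × 10^-5) = 4.14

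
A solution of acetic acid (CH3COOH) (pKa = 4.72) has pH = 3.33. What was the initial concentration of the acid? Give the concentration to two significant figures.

[H+] = 10^(-3.33) = 4.68 × 10^-4 M = x
Ka = 10^(−4.72) = 1.91 × 10^-5
Ka = x²/(C₀ − x) ⇒ C₀ = x + x²/Ka
C₀ = 4.68 × 10^-4 + (4.68 × 10^-4)²/(1.91 × 10^-5) = 1.19 × 10^-2 M

C₀ = 1.2 × 10^-2 M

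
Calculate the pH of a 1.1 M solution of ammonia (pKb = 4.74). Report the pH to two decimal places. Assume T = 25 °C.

pH = 11.65

NH3 + H2O ⇌ NH4+ + OH-
Kb = 10^(−4.74) = 1.82 × 10^-5
Kb = x²/(1.1 − x) = 1.82 × 10^-5
Neglecting x in the denominator: x = √(1.82 × 10^-5 × 1.1) = 4.47 × 10^-3 M
(x/C₀ = 0.41% < 5%, so the approximation holds.)
pOH = −log(4.47 × 10^-3) = 2.35; pH = 14.00 − 2.35 = 11.65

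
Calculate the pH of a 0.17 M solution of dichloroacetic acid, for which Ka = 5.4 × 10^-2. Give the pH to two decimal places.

pH = 1.14

Cl2CHCOOH ⇌ Cl2CHCOO- + H+
From the ICE table, Ka = [H+]²/(0.17 − [H+]) = 5.4 × 10^-2.
Here C₀/Ka ≈ 3.15, so the small-[H+] approximation fails. Use the quadratic:
[H+] = (−Ka + √(Ka² + 4·Ka·C₀))/2 = 7.25 × 10^-2 M
pH = −log[H+] = −log(7.25 × 10^-2) = 1.14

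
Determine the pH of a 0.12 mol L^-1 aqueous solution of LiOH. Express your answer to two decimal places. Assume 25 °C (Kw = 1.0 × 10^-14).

LiOH is a strong base; [OH-] = 0.12 M.
pOH = -log(0.12) = 0.92
pH = 14.00 - 0.92 = 13.08

pH = 13.08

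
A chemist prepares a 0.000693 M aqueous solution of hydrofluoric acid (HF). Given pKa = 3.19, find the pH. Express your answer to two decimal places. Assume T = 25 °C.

pH = 3.38

HF ⇌ F- + H+
Ka = 10^(−3.19) = 6.46 × 10^-4
Ka = x²/(0.000693 − x) = 6.46 × 10^-4
Here C₀/Ka ≈ 1.07, so the small-x approximation fails. Use the quadratic:
x = [−0.000646 + √(0.000646² + 1.79e-06)]/2 = 4.20 × 10^-4 M
pH = −log(4.20 × 10^-4) = 3.38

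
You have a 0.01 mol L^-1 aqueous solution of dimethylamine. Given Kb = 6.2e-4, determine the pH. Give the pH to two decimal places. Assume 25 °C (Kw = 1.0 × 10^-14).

(CH3)2NH + H2O ⇌ (CH3)2NH2+ + OH-
From the ICE table, Kb = [OH-]²/(0.01 − [OH-]) = 6.2 × 10^-4.
[OH-] is not negligible relative to C₀; solve [OH-]² + 0.00062·[OH-] − 6.2e-06 = 0.
[OH-] = (−Kb + √(Kb² + 4·Kb·C₀))/2 = 2.20 × 10^-3 M
pOH = −log(2.20 × 10^-3) = 2.66; pH = 14.00 − 2.66 = 11.34

pH = 11.34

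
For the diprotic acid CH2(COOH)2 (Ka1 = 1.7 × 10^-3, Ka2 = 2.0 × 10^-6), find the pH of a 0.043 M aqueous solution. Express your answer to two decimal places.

Ka1 ≫ Ka2, so treat the first dissociation as the only significant source of H+.
Ka1 = x²/(0.043 − x) = 1.7 × 10^-3
Solving the quadratic: x = (−Ka1 + √(Ka1² + 4·Ka1·C₀))/2 = 7.74 × 10^-3 M
pH = −log(7.74 × 10^-3) = 2.11

pH = 2.11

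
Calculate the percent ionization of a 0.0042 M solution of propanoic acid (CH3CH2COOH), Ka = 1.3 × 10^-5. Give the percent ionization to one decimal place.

5.4%

CH3CH2COOH ⇌ CH3CH2COO- + H+; let x = [H+] at equilibrium.
Solve x² + 1.3e-05x − 5.46e-08 = 0 → x = 2.27 × 10^-4 M
% ionization = x/C₀ × 100% = 2.27 × 10^-4/0.0042 × 100% = 5.4%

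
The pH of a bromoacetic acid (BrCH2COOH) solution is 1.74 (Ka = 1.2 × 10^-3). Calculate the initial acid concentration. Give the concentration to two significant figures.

C₀ = 2.9 × 10^-1 M

[H+] = 10^(-1.74) = 1.82 × 10^-2 M = x
Ka = x²/(C₀ − x) ⇒ C₀ = x + x²/Ka
C₀ = 1.82 × 10^-2 + (1.82 × 10^-2)²/(1.2 × 10^-3) = 2.94 × 10^-1 M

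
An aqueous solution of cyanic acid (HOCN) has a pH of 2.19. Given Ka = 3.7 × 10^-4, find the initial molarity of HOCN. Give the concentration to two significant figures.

[H+] = 10^(-2.19) = 6.46 × 10^-3 M = x
Ka = x²/(C₀ − x) ⇒ C₀ = x + x²/Ka
C₀ = 6.46 × 10^-3 + (6.46 × 10^-3)²/(3.7 × 10^-4) = 1.19 × 10^-1 M

C₀ = 1.2 × 10^-1 M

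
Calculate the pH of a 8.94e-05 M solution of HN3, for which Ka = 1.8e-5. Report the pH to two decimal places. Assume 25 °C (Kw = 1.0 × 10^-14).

HN3 ⇌ N3- + H+
From the ICE table, Ka = [H+]²/(8.94e-05 − [H+]) = 1.8 × 10^-5.
[H+] is not negligible relative to C₀; solve [H+]² + 1.8e-05·[H+] − 1.61e-09 = 0.
[H+] = [−1.8e-05 + √(1.8e-05² + 6.44e-09)]/2 = 3.21 × 10^-5 M
pH = −log[H+] = −log(3.21 × 10^-5) = 4.49

pH = 4.49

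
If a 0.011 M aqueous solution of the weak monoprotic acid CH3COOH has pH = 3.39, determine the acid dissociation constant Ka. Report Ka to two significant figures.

Ka = 1.6 × 10^-5

[H+] = 10^(-3.39) = 4.07 × 10^-4 M
At equilibrium [HA] = 0.011 − 4.07 × 10^-4 = 1.06 × 10^-2 M
Ka = [H+][A-]/[HA] = (4.07 × 10^-4)² / 1.06 × 10^-2 = 1.6 × 10^-5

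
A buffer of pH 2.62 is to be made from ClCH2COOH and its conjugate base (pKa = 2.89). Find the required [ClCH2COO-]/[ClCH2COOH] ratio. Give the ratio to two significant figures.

ratio = 0.54

pH = pKa + log(r) ⇒ log(r) = 2.62 − 2.89 = -0.27
r = [ClCH2COO-]/[ClCH2COOH] = 10^(-0.27) = 0.537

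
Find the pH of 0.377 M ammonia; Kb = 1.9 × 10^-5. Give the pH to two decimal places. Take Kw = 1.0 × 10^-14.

pH = 11.43

NH3 + H2O ⇌ NH4+ + OH-
Kb = [OH-]²/(0.377 − [OH-]) = 1.9 × 10^-5
Neglecting [OH-] in the denominator: [OH-] = √(1.9 × 10^-5 × 0.377) = 2.68 × 10^-3 M
Check: 0.71% ionized — well under 5%, approximation valid.
pOH = −log(2.68 × 10^-3) = 2.57; pH = 14.00 − 2.57 = 11.43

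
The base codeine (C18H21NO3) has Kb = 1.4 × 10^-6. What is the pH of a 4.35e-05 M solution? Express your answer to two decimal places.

C18H21NO3 + H2O ⇌ C18H22NO3+ + OH-
From the ICE table, Kb = [OH-]²/(4.35e-05 − [OH-]) = 1.4 × 10^-6.
[OH-] is not negligible relative to C₀; solve [OH-]² + 1.4e-06·[OH-] − 6.09e-11 = 0.
[OH-] = [−1.4e-06 + √(1.4e-06² + 2.44e-10)]/2 = 7.14 × 10^-6 M
pOH = −log(7.14 × 10^-6) = 5.15; pH = 14.00 − 5.15 = 8.85

pH = 8.85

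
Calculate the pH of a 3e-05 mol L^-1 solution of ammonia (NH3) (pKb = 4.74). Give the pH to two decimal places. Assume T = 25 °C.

pH = 9.20

NH3 + H2O ⇌ NH4+ + OH-
Kb = 10^(−4.74) = 1.82 × 10^-5
From the ICE table, Kb = x²/(3e-05 − x) = 1.82 × 10^-5.
x is not negligible relative to C₀; solve x² + 1.82e-05·x − 5.46e-10 = 0.
x = [−1.82e-05 + √(1.82e-05² + 2.18e-09)]/2 = 1.60 × 10^-5 M
pOH = −log(1.60 × 10^-5) = 4.80; pH = 14.00 − 4.80 = 9.20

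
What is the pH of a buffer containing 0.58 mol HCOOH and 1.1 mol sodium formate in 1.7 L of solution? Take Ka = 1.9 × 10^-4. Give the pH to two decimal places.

pKa = −log(1.9 × 10^-4) = 3.721
Henderson–Hasselbalch: pH = pKa + log([HCOO-]/[HCOOH]) = 3.721 + log(1.1/0.58)
pH = 3.721 + (+0.278) = 4.00

pH = 4.00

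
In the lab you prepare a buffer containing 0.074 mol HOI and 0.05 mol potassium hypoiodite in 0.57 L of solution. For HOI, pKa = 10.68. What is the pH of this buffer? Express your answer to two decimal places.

pH = 10.51

pH = pKa + log([A⁻]/[HA]) = 10.68 + log(0.05/0.074)
pH = 10.68 + (-0.170) = 10.51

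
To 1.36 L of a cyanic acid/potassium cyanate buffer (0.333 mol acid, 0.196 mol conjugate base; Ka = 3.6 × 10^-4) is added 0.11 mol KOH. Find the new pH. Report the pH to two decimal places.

pH = 3.58

After neutralization: n(HOCN) = 0.223 mol, n(OCN-) = 0.306 mol.
pKa = −log(3.6 × 10^-4) = 3.444
pH = pKa + log([A⁻]/[HA]) = 3.444 + log(0.306/0.223) = 3.444 +0.137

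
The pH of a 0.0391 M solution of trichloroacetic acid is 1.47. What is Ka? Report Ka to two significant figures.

[H+] = 10^(-1.47) = 3.39 × 10^-2 M
At equilibrium [HA] = 0.0391 − 3.39 × 10^-2 = 5.20 × 10^-3 M
Ka = [H+][A-]/[HA] = (3.39 × 10^-2)² / 5.20 × 10^-3 = 2.2 × 10^-1

Ka = 2.2 × 10^-1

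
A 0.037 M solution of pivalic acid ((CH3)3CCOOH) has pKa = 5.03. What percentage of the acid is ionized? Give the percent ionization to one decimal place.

(CH3)3CCOOH ⇌ (CH3)3CCOO- + H+; let x = [H+] at equilibrium.
Ka = 10^(−5.03) = 9.33 × 10^-6
x ≈ √(Ka·C₀) = √(9.33 × 10^-6 × 0.037) = 5.88 × 10^-4 M
% ionization = x/C₀ × 100% = 5.88 × 10^-4/0.037 × 100% = 1.6%

1.6%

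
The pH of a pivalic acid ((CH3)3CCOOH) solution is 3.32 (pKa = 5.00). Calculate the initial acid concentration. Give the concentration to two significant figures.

[H+] = 10^(-3.32) = 4.79 × 10^-4 M = x
Ka = 10^(−5.00) = 1.00 × 10^-5
Ka = x²/(C₀ − x) ⇒ C₀ = x + x²/Ka
C₀ = 4.79 × 10^-4 + (4.79 × 10^-4)²/(1.00 × 10^-5) = 2.34 × 10^-2 M

C₀ = 2.3 × 10^-2 M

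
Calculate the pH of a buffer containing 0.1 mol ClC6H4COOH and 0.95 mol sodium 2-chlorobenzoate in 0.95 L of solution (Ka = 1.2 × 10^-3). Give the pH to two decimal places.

pH = 3.90

pKa = −log(1.2 × 10^-3) = 2.921
Henderson–Hasselbalch: pH = pKa + log([ClC6H4COO-]/[ClC6H4COOH]) = 2.921 + log(0.95/0.1)
pH = 2.921 + (+0.978) = 3.90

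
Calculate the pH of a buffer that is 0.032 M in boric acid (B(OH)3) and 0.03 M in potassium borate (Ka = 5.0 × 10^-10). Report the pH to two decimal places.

pH = 9.27

pKa = −log(5.0 × 10^-10) = 9.301
pH = pKa + log([A⁻]/[HA]) = 9.301 + log(0.03/0.032)
pH = 9.301 + (-0.028) = 9.27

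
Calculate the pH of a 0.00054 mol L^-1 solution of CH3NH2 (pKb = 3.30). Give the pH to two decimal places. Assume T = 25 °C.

pH = 10.51

CH3NH2 + H2O ⇌ CH3NH3+ + OH-
Kb = 10^(−3.30) = 5.01 × 10^-4
From the ICE table, Kb = x²/(0.00054 − x) = 5.01 × 10^-4.
The 5% rule fails; solving x² + Kb·x − Kb·C₀ = 0 exactly:
x = (−Kb + √(Kb² + 4·Kb·C₀))/2 = 3.27 × 10^-4 M
pOH = −log(3.27 × 10^-4) = 3.49; pH = 14.00 − 3.49 = 10.51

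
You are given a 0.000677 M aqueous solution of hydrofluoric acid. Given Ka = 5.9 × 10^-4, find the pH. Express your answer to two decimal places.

HF ⇌ F- + H+
Let x = [H+] at equilibrium. Ka = x²/(0.000677 − x).
The 5% rule fails; solving x² + Ka·x − Ka·C₀ = 0 exactly:
x = [−0.00059 + √(0.00059² + 1.6e-06)]/2 = 4.02 × 10^-4 M
pH = −log(4.02 × 10^-4) = 3.40

pH = 3.40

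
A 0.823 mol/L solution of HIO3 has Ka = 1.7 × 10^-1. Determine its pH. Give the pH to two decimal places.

HIO3 ⇌ IO3- + H+
From the ICE table, Ka = [H+]²/(0.823 − [H+]) = 1.7 × 10^-1.
The 5% rule fails; solving [H+]² + Ka·[H+] − Ka·C₀ = 0 exactly:
[H+] = [−0.17 + √(0.17² + 0.56)]/2 = 2.99 × 10^-1 M
pH = −log[H+] = −log(2.99 × 10^-1) = 0.52

pH = 0.52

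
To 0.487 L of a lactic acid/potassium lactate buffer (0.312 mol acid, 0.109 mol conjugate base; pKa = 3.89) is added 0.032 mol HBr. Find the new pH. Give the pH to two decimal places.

pH = 3.24

Added H+ converts CH3CH(OH)COO- to CH3CH(OH)COOH: CH3CH(OH)COOH → 0.344 mol, CH3CH(OH)COO- → 0.077 mol.
pH = pKa + log([A⁻]/[HA]) = 3.89 + log(0.077/0.344) = 3.89 -0.650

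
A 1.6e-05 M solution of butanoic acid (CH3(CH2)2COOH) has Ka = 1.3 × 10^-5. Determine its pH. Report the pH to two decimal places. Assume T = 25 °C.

pH = 5.03

CH3(CH2)2COOH ⇌ CH3(CH2)2COO- + H+
Ka = x²/(1.6e-05 − x) = 1.3 × 10^-5
The 5% rule fails; solving x² + Ka·x − Ka·C₀ = 0 exactly:
x = [−1.3e-05 + √(1.3e-05² + 8.32e-10)]/2 = 9.32 × 10^-6 M
pH = −log[H+] = −log(9.32 × 10^-6) = 5.03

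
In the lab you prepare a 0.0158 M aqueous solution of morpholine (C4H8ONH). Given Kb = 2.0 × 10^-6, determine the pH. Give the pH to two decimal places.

pH = 10.25

C4H8ONH + H2O ⇌ C4H8ONH2+ + OH-
Kb = x²/(0.0158 − x) = 2.0 × 10^-6
Neglecting x in the denominator: x = √(2.0 × 10^-6 × 0.0158) = 1.78 × 10^-4 M
Check: 1.1% ionized — well under 5%, approximation valid.
pOH = −log(1.78 × 10^-4) = 3.75; pH = 14.00 − 3.75 = 10.25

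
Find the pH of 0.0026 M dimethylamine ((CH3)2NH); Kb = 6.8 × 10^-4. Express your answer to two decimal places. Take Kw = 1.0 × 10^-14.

(CH3)2NH + H2O ⇌ (CH3)2NH2+ + OH-
Kb = [OH-]²/(0.0026 − [OH-]) = 6.8 × 10^-4
Here C₀/Kb ≈ 3.82, so the small-[OH-] approximation fails. Use the quadratic:
[OH-] = (−Kb + √(Kb² + 4·Kb·C₀))/2 = 1.03 × 10^-3 M
pOH = 2.99, so pH = 14.00 − pOH = 11.01

pH = 11.01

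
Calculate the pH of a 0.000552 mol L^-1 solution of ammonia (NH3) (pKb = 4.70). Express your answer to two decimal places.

pH = 9.98

NH3 + H2O ⇌ NH4+ + OH-
Kb = 10^(−4.70) = 2.00 × 10^-5
Kb = x²/(0.000552 − x) = 2.00 × 10^-5
x is not negligible relative to C₀; solve x² + 2e-05·x − 1.1e-08 = 0.
x = (−Kb + √(Kb² + 4·Kb·C₀))/2 = 9.55 × 10^-5 M
pOH = −log(9.55 × 10^-5) = 4.02; pH = 14.00 − 4.02 = 9.98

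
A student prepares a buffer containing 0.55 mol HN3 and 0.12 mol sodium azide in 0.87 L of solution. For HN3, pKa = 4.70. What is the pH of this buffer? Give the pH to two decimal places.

Henderson–Hasselbalch: pH = pKa + log([N3-]/[HN3]) = 4.70 + log(0.12/0.55)
pH = 4.70 + (-0.661) = 4.04

pH = 4.04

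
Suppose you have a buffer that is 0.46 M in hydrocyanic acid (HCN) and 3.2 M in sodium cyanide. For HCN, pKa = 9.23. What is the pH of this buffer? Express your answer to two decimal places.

pH = pKa + log([A⁻]/[HA]) = 9.23 + log(3.2/0.46)
pH = 9.23 + (+0.842) = 10.07

pH = 10.07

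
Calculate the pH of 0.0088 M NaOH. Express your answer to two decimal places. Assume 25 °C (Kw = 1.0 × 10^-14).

NaOH is a strong base; [OH-] = 0.0088 M.
pOH = -log(0.0088) = 2.06
pH = 14.00 - 2.06 = 11.94

pH = 11.94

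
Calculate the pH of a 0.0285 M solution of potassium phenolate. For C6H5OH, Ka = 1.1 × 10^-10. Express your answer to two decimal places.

pH = 11.19

C6H5O- is the conjugate base of the weak acid C6H5OH.
Kb = Kw/Ka = 1.0×10^-14 / 1.1 × 10^-10 = 9.09 × 10^-5
From the ICE table, Kb = [OH-]²/(0.0285 − [OH-]) = 9.09 × 10^-5.
Here C₀/Kb ≈ 314, so the small-[OH-] approximation fails. Use the quadratic:
[OH-] = (−Kb + √(Kb² + 4·Kb·C₀))/2 = 1.56 × 10^-3 M
pOH = 2.81, so pH = 14.00 − pOH = 11.19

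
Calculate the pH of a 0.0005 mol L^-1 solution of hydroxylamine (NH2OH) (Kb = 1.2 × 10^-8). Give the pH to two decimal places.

NH2OH + H2O ⇌ NH3OH+ + OH-
Kb = [OH-]²/(0.0005 − [OH-]) = 1.2 × 10^-8
Neglecting [OH-] in the denominator: [OH-] = √(1.2 × 10^-8 × 0.0005) = 2.45 × 10^-6 M
([OH-]/C₀ = 0.49% < 5%, so the approximation holds.)
pOH = −log(2.45 × 10^-6) = 5.61; pH = 14.00 − 5.61 = 8.39

pH = 8.39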